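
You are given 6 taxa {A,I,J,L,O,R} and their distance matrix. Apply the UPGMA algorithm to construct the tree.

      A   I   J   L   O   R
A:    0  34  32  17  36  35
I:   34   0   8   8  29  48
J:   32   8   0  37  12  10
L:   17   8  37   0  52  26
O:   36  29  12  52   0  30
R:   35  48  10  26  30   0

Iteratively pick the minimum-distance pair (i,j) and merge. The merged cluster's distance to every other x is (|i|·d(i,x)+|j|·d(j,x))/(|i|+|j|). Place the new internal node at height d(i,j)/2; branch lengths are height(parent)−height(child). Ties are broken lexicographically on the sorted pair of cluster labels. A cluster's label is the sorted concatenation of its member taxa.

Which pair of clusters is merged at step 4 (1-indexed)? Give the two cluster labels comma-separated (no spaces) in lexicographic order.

IJO,R

iteration 1: select I,J (d=8); attach at lengths (4, 4); label the merged cluster IJ
  updated: d(A,IJ)=33, d(IJ,L)=45/2, d(IJ,O)=41/2, d(IJ,R)=29
iteration 2: select A,L (d=17); attach at lengths (17/2, 17/2); label the merged cluster AL
  updated: d(AL,IJ)=111/4, d(AL,O)=44, d(AL,R)=61/2
iteration 3: select IJ,O (d=41/2); attach at lengths (25/4, 41/4); label the merged cluster IJO
  updated: d(AL,IJO)=199/6, d(IJO,R)=88/3
iteration 4: select IJO,R (d=88/3); attach at lengths (53/12, 44/3); label the merged cluster IJOR
  updated: d(AL,IJOR)=65/2
iteration 5: select AL,IJOR (d=65/2); attach at lengths (31/4, 19/12); label the merged cluster AIJLOR
final tree: ((A:17/2,L:17/2):31/4,(((I:4,J:4):25/4,O:41/4):53/12,R:44/3):19/12)
total length: 839/12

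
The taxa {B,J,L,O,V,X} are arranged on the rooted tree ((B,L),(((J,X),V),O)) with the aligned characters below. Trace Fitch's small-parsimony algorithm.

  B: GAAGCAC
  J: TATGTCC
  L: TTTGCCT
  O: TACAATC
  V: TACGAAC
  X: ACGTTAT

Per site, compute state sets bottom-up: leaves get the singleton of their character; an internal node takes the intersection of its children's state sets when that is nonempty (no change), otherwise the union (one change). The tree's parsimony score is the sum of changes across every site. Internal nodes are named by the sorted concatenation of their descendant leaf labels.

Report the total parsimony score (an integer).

site 0, node BL: B={G} ∪ L={T} → {G,T} (+1)
site 0, node JX: J={T} ∪ X={A} → {A,T} (+1)
site 0, node JVX: JX={A,T} ∩ V={T} → {T} (+0)
site 0, node JOVX: JVX={T} ∩ O={T} → {T} (+0)
site 0, node BJLOVX: BL={G,T} ∩ JOVX={T} → {T} (+0)
site 1, node BL: B={A} ∪ L={T} → {A,T} (+1)
site 1, node JX: J={A} ∪ X={C} → {A,C} (+1)
site 1, node JVX: JX={A,C} ∩ V={A} → {A} (+0)
site 1, node JOVX: JVX={A} ∩ O={A} → {A} (+0)
site 1, node BJLOVX: BL={A,T} ∩ JOVX={A} → {A} (+0)
site 2, node BL: B={A} ∪ L={T} → {A,T} (+1)
site 2, node JX: J={T} ∪ X={G} → {G,T} (+1)
site 2, node JVX: JX={G,T} ∪ V={C} → {C,G,T} (+1)
site 2, node JOVX: JVX={C,G,T} ∩ O={C} → {C} (+0)
site 2, node BJLOVX: BL={A,T} ∪ JOVX={C} → {A,C,T} (+1)
site 3, node BL: B={G} ∩ L={G} → {G} (+0)
site 3, node JX: J={G} ∪ X={T} → {G,T} (+1)
site 3, node JVX: JX={G,T} ∩ V={G} → {G} (+0)
site 3, node JOVX: JVX={G} ∪ O={A} → {A,G} (+1)
site 3, node BJLOVX: BL={G} ∩ JOVX={A,G} → {G} (+0)
site 4, node BL: B={C} ∩ L={C} → {C} (+0)
site 4, node JX: J={T} ∩ X={T} → {T} (+0)
site 4, node JVX: JX={T} ∪ V={A} → {A,T} (+1)
site 4, node JOVX: JVX={A,T} ∩ O={A} → {A} (+0)
site 4, node BJLOVX: BL={C} ∪ JOVX={A} → {A,C} (+1)
site 5, node BL: B={A} ∪ L={C} → {A,C} (+1)
site 5, node JX: J={C} ∪ X={A} → {A,C} (+1)
site 5, node JVX: JX={A,C} ∩ V={A} → {A} (+0)
site 5, node JOVX: JVX={A} ∪ O={T} → {A,T} (+1)
site 5, node BJLOVX: BL={A,C} ∩ JOVX={A,T} → {A} (+0)
site 6, node BL: B={C} ∪ L={T} → {C,T} (+1)
site 6, node JX: J={C} ∪ X={T} → {C,T} (+1)
site 6, node JVX: JX={C,T} ∩ V={C} → {C} (+0)
site 6, node JOVX: JVX={C} ∩ O={C} → {C} (+0)
site 6, node BJLOVX: BL={C,T} ∩ JOVX={C} → {C} (+0)
per-site changes: [2, 2, 4, 2, 2, 3, 2]; total = 17

17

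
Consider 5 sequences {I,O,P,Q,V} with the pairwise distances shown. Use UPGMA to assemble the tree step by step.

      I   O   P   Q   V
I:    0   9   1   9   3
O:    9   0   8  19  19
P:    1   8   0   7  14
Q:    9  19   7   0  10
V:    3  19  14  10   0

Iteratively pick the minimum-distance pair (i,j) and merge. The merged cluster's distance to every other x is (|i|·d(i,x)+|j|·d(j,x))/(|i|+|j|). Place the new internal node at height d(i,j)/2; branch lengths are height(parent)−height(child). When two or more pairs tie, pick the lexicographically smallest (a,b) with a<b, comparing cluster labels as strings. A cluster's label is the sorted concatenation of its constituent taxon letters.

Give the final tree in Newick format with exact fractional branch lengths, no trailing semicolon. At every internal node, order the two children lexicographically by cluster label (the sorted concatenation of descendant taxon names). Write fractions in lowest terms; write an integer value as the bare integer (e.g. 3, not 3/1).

((((I:1/2,P:1/2):7/2,Q:4):1/2,V:9/2):19/8,O:55/8)

1. join I+P (d=1) ⇒ IP; edges |I|=1/2, |P|=1/2
  updated: d(IP,O)=17/2, d(IP,Q)=8, d(IP,V)=17/2
2. join IP+Q (d=8) ⇒ IPQ; edges |IP|=7/2, |Q|=4
  updated: d(IPQ,O)=12, d(IPQ,V)=9
3. join IPQ+V (d=9) ⇒ IPQV; edges |IPQ|=1/2, |V|=9/2
  updated: d(IPQV,O)=55/4
4. join IPQV+O (d=55/4) ⇒ IOPQV; edges |IPQV|=19/8, |O|=55/8
final tree: ((((I:1/2,P:1/2):7/2,Q:4):1/2,V:9/2):19/8,O:55/8)
total length: 91/4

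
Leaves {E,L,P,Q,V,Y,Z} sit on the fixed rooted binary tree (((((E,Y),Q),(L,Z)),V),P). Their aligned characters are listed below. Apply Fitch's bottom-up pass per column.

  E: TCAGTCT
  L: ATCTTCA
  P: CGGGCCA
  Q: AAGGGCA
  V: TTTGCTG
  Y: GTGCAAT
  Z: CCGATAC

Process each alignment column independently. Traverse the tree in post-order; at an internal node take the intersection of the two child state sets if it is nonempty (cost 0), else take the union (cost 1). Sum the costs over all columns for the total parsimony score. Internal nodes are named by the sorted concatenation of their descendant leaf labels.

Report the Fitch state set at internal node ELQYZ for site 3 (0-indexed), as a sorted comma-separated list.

A,G,T

site 0, node EY: E={T} ∪ Y={G} → {G,T} (+1)
site 0, node EQY: EY={G,T} ∪ Q={A} → {A,G,T} (+1)
site 0, node LZ: L={A} ∪ Z={C} → {A,C} (+1)
site 0, node ELQYZ: EQY={A,G,T} ∩ LZ={A,C} → {A} (+0)
site 0, node ELQVYZ: ELQYZ={A} ∪ V={T} → {A,T} (+1)
site 0, node ELPQVYZ: ELQVYZ={A,T} ∪ P={C} → {A,C,T} (+1)
site 1, node EY: E={C} ∪ Y={T} → {C,T} (+1)
site 1, node EQY: EY={C,T} ∪ Q={A} → {A,C,T} (+1)
site 1, node LZ: L={T} ∪ Z={C} → {C,T} (+1)
site 1, node ELQYZ: EQY={A,C,T} ∩ LZ={C,T} → {C,T} (+0)
site 1, node ELQVYZ: ELQYZ={C,T} ∩ V={T} → {T} (+0)
site 1, node ELPQVYZ: ELQVYZ={T} ∪ P={G} → {G,T} (+1)
site 2, node EY: E={A} ∪ Y={G} → {A,G} (+1)
site 2, node EQY: EY={A,G} ∩ Q={G} → {G} (+0)
site 2, node LZ: L={C} ∪ Z={G} → {C,G} (+1)
site 2, node ELQYZ: EQY={G} ∩ LZ={C,G} → {G} (+0)
site 2, node ELQVYZ: ELQYZ={G} ∪ V={T} → {G,T} (+1)
site 2, node ELPQVYZ: ELQVYZ={G,T} ∩ P={G} → {G} (+0)
site 3, node EY: E={G} ∪ Y={C} → {C,G} (+1)
site 3, node EQY: EY={C,G} ∩ Q={G} → {G} (+0)
site 3, node LZ: L={T} ∪ Z={A} → {A,T} (+1)
site 3, node ELQYZ: EQY={G} ∪ LZ={A,T} → {A,G,T} (+1)
site 3, node ELQVYZ: ELQYZ={A,G,T} ∩ V={G} → {G} (+0)
site 3, node ELPQVYZ: ELQVYZ={G} ∩ P={G} → {G} (+0)
site 4, node EY: E={T} ∪ Y={A} → {A,T} (+1)
site 4, node EQY: EY={A,T} ∪ Q={G} → {A,G,T} (+1)
site 4, node LZ: L={T} ∩ Z={T} → {T} (+0)
site 4, node ELQYZ: EQY={A,G,T} ∩ LZ={T} → {T} (+0)
site 4, node ELQVYZ: ELQYZ={T} ∪ V={C} → {C,T} (+1)
site 4, node ELPQVYZ: ELQVYZ={C,T} ∩ P={C} → {C} (+0)
site 5, node EY: E={C} ∪ Y={A} → {A,C} (+1)
site 5, node EQY: EY={A,C} ∩ Q={C} → {C} (+0)
site 5, node LZ: L={C} ∪ Z={A} → {A,C} (+1)
site 5, node ELQYZ: EQY={C} ∩ LZ={A,C} → {C} (+0)
site 5, node ELQVYZ: ELQYZ={C} ∪ V={T} → {C,T} (+1)
site 5, node ELPQVYZ: ELQVYZ={C,T} ∩ P={C} → {C} (+0)
site 6, node EY: E={T} ∩ Y={T} → {T} (+0)
site 6, node EQY: EY={T} ∪ Q={A} → {A,T} (+1)
site 6, node LZ: L={A} ∪ Z={C} → {A,C} (+1)
site 6, node ELQYZ: EQY={A,T} ∩ LZ={A,C} → {A} (+0)
site 6, node ELQVYZ: ELQYZ={A} ∪ V={G} → {A,G} (+1)
site 6, node ELPQVYZ: ELQVYZ={A,G} ∩ P={A} → {A} (+0)
per-site changes: [5, 4, 3, 3, 3, 3, 3]; total = 24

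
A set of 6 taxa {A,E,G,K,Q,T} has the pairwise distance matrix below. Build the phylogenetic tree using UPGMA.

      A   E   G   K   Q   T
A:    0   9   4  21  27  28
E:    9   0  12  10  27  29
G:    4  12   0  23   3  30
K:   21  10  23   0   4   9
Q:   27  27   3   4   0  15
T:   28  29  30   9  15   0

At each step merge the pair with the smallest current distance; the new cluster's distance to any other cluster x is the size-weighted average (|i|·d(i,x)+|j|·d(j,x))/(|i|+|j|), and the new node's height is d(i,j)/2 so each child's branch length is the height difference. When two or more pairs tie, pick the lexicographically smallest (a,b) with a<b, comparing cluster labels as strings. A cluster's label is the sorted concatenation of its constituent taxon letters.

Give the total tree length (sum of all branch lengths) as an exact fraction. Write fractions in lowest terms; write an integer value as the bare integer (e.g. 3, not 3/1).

157/4

iteration 1: select G,Q (d=3); attach at lengths (3/2, 3/2); label the merged cluster GQ
  updated: d(A,GQ)=31/2, d(E,GQ)=39/2, d(GQ,K)=27/2, d(GQ,T)=45/2
iteration 2: select A,E (d=9); attach at lengths (9/2, 9/2); label the merged cluster AE
  updated: d(AE,GQ)=35/2, d(AE,K)=31/2, d(AE,T)=57/2
iteration 3: select K,T (d=9); attach at lengths (9/2, 9/2); label the merged cluster KT
  updated: d(AE,KT)=22, d(GQ,KT)=18
iteration 4: select AE,GQ (d=35/2); attach at lengths (17/4, 29/4); label the merged cluster AEGQ
  updated: d(AEGQ,KT)=20
iteration 5: select AEGQ,KT (d=20); attach at lengths (5/4, 11/2); label the merged cluster AEGKQT
final tree: (((A:9/2,E:9/2):17/4,(G:3/2,Q:3/2):29/4):5/4,(K:9/2,T:9/2):11/2)
total length: 157/4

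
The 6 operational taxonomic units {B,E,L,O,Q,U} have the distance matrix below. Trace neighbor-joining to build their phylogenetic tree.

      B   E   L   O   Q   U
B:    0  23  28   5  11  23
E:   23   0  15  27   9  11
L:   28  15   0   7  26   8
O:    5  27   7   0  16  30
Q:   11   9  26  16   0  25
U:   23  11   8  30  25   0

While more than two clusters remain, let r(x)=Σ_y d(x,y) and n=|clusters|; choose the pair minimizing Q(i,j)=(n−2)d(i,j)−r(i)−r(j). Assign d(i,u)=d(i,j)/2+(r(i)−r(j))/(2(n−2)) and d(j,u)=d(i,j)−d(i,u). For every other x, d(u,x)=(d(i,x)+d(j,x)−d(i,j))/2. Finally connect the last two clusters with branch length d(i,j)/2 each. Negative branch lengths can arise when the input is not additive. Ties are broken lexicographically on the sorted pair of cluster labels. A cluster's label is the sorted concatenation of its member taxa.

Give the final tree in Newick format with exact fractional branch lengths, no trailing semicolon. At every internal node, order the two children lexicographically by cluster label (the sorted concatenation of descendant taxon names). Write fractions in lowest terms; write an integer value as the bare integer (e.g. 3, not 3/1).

(((((B:25/8,O:15/8):23/4,Q:21/4):57/8,E:25/8):47/8,L:4):2,U:2)

1. join B+O (d=5, Q=-155) ⇒ BO; edges |B|=25/8, |O|=15/8
  updated: d(BO,E)=45/2, d(BO,L)=15, d(BO,Q)=11, d(BO,U)=24
2. join BO+Q (d=11, Q=-221/2) ⇒ BOQ; edges |BO|=23/4, |Q|=21/4
  updated: d(BOQ,E)=41/4, d(BOQ,L)=15, d(BOQ,U)=19
3. join BOQ+E (d=41/4, Q=-60) ⇒ BEOQ; edges |BOQ|=57/8, |E|=25/8
  updated: d(BEOQ,L)=79/8, d(BEOQ,U)=79/8
4. join BEOQ+L (d=79/8, Q=-111/4) ⇒ BELOQ; edges |BEOQ|=47/8, |L|=4
  updated: d(BELOQ,U)=4
5. join BELOQ+U (d=4) ⇒ BELOQU; edges |BELOQ|=2, |U|=2
final tree: (((((B:25/8,O:15/8):23/4,Q:21/4):57/8,E:25/8):47/8,L:4):2,U:2)
total length: 321/8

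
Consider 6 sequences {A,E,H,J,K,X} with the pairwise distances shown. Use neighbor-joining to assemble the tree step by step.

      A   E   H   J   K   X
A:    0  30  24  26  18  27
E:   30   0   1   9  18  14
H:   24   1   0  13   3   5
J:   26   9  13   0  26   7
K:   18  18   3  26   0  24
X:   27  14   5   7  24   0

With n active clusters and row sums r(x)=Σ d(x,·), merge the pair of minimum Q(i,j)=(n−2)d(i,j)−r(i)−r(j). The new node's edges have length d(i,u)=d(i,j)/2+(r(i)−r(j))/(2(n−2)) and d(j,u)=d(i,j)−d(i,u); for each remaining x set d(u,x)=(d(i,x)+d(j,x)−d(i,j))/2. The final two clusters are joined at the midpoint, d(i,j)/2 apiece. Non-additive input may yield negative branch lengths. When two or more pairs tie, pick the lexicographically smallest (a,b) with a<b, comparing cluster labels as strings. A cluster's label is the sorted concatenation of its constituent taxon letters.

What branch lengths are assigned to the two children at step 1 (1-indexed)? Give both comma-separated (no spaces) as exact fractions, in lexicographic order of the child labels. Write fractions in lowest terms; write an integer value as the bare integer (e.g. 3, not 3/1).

step 1: merge (A,K) at d=18, Q=-142; branch lengths A→27/2, K→9/2; new cluster AK
  updated: d(AK,E)=15, d(AK,H)=9/2, d(AK,J)=17, d(AK,X)=33/2
step 2: merge (J,X) at d=7, Q=-135/2; branch lengths J→49/12, X→35/12; new cluster JX
  updated: d(AK,JX)=53/4, d(E,JX)=8, d(H,JX)=11/2
step 3: merge (AK,H) at d=9/2, Q=-139/4; branch lengths AK→123/16, H→-51/16; new cluster AHK
  updated: d(AHK,E)=23/4, d(AHK,JX)=57/8
step 4: merge (AHK,E) at d=23/4, Q=-167/8; branch lengths AHK→39/16, E→53/16; new cluster AEHK
  updated: d(AEHK,JX)=75/16
step 5: merge (AEHK,JX) at d=75/16; branch lengths AEHK→75/32, JX→75/32; new cluster AEHJKX
final tree: ((((A:27/2,K:9/2):123/16,H:-51/16):39/16,E:53/16):75/32,(J:49/12,X:35/12):75/32)
total length: 639/16

27/2,9/2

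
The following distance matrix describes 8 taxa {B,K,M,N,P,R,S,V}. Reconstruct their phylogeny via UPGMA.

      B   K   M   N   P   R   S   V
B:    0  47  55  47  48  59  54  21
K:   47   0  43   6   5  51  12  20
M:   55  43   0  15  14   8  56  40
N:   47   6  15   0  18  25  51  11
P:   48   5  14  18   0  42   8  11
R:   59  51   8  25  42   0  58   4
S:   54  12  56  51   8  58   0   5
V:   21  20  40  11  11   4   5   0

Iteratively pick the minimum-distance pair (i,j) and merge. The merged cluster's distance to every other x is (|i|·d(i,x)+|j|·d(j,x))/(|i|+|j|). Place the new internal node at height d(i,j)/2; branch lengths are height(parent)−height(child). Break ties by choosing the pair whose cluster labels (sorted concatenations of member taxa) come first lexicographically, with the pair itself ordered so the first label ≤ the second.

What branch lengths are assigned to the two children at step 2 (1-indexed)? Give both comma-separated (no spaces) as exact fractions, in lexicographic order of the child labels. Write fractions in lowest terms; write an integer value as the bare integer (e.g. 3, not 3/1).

5/2,5/2

step 1: merge (R,V) at d=4; branch lengths R→2, V→2; new cluster RV
  updated: d(B,RV)=40, d(K,RV)=71/2, d(M,RV)=24, d(N,RV)=18, d(P,RV)=53/2, d(RV,S)=63/2
step 2: merge (K,P) at d=5; branch lengths K→5/2, P→5/2; new cluster KP
  updated: d(B,KP)=95/2, d(KP,M)=57/2, d(KP,N)=12, d(KP,RV)=31, d(KP,S)=10
step 3: merge (KP,S) at d=10; branch lengths KP→5/2, S→5; new cluster KPS
  updated: d(B,KPS)=149/3, d(KPS,M)=113/3, d(KPS,N)=25, d(KPS,RV)=187/6
step 4: merge (M,N) at d=15; branch lengths M→15/2, N→15/2; new cluster MN
  updated: d(B,MN)=51, d(KPS,MN)=94/3, d(MN,RV)=21
step 5: merge (MN,RV) at d=21; branch lengths MN→3, RV→17/2; new cluster MNRV
  updated: d(B,MNRV)=91/2, d(KPS,MNRV)=125/4
step 6: merge (KPS,MNRV) at d=125/4; branch lengths KPS→85/8, MNRV→41/8; new cluster KMNPRSV
  updated: d(B,KMNPRSV)=331/7
step 7: merge (B,KMNPRSV) at d=331/7; branch lengths B→331/14, KMNPRSV→449/56; new cluster BKMNPRSV
final tree: (B:331/14,(((K:5/2,P:5/2):5/2,S:5):85/8,((M:15/2,N:15/2):3,(R:2,V:2):17/2):41/8):449/56)
total length: 5063/56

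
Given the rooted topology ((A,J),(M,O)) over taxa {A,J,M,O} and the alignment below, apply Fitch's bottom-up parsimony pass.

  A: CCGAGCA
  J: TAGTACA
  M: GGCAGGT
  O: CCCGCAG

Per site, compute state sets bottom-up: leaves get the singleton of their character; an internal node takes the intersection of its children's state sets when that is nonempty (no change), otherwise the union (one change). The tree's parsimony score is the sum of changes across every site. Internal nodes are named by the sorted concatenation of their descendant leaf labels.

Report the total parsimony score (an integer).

13

AJ@0: {C} ∪ {T} = {C,T} (union, +1)
MO@0: {G} ∪ {C} = {C,G} (union, +1)
AJMO@0: {C,T} ∩ {C,G} = {C} (intersection, +0)
AJ@1: {C} ∪ {A} = {A,C} (union, +1)
MO@1: {G} ∪ {C} = {C,G} (union, +1)
AJMO@1: {A,C} ∩ {C,G} = {C} (intersection, +0)
AJ@2: {G} ∩ {G} = {G} (intersection, +0)
MO@2: {C} ∩ {C} = {C} (intersection, +0)
AJMO@2: {G} ∪ {C} = {C,G} (union, +1)
AJ@3: {A} ∪ {T} = {A,T} (union, +1)
MO@3: {A} ∪ {G} = {A,G} (union, +1)
AJMO@3: {A,T} ∩ {A,G} = {A} (intersection, +0)
AJ@4: {G} ∪ {A} = {A,G} (union, +1)
MO@4: {G} ∪ {C} = {C,G} (union, +1)
AJMO@4: {A,G} ∩ {C,G} = {G} (intersection, +0)
AJ@5: {C} ∩ {C} = {C} (intersection, +0)
MO@5: {G} ∪ {A} = {A,G} (union, +1)
AJMO@5: {C} ∪ {A,G} = {A,C,G} (union, +1)
AJ@6: {A} ∩ {A} = {A} (intersection, +0)
MO@6: {T} ∪ {G} = {G,T} (union, +1)
AJMO@6: {A} ∪ {G,T} = {A,G,T} (union, +1)
per-site changes: [2, 2, 1, 2, 2, 2, 2]; total = 13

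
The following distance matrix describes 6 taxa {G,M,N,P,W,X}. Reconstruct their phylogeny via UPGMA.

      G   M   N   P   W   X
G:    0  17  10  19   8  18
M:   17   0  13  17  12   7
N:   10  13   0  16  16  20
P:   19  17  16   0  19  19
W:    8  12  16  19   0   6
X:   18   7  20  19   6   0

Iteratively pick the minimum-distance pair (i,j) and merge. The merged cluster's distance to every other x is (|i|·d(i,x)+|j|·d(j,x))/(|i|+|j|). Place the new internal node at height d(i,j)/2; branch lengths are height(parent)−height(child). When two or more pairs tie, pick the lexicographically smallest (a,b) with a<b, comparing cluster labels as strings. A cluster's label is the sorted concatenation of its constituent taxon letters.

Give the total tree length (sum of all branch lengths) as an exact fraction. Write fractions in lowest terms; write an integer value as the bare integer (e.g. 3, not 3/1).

iteration 1: select W,X (d=6); attach at lengths (3, 3); label the merged cluster WX
  updated: d(G,WX)=13, d(M,WX)=19/2, d(N,WX)=18, d(P,WX)=19
iteration 2: select M,WX (d=19/2); attach at lengths (19/4, 7/4); label the merged cluster MWX
  updated: d(G,MWX)=43/3, d(MWX,N)=49/3, d(MWX,P)=55/3
iteration 3: select G,N (d=10); attach at lengths (5, 5); label the merged cluster GN
  updated: d(GN,MWX)=46/3, d(GN,P)=35/2
iteration 4: select GN,MWX (d=46/3); attach at lengths (8/3, 35/12); label the merged cluster GMNWX
  updated: d(GMNWX,P)=18
iteration 5: select GMNWX,P (d=18); attach at lengths (4/3, 9); label the merged cluster GMNPWX
final tree: (((G:5,N:5):8/3,(M:19/4,(W:3,X:3):7/4):35/12):4/3,P:9)
total length: 461/12

461/12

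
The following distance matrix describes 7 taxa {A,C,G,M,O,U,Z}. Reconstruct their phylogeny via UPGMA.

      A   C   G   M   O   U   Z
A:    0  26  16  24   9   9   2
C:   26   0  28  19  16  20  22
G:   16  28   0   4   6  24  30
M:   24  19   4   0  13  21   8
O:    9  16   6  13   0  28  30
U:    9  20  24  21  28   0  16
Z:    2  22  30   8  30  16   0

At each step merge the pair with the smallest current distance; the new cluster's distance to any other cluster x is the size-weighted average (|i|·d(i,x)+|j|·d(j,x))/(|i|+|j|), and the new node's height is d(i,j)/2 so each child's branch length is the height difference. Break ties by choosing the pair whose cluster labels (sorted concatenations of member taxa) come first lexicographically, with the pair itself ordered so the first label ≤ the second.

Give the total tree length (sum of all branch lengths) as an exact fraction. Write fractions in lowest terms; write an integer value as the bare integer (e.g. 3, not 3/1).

iteration 1: select A,Z (d=2); attach at lengths (1, 1); label the merged cluster AZ
  updated: d(AZ,C)=24, d(AZ,G)=23, d(AZ,M)=16, d(AZ,O)=39/2, d(AZ,U)=25/2
iteration 2: select G,M (d=4); attach at lengths (2, 2); label the merged cluster GM
  updated: d(AZ,GM)=39/2, d(C,GM)=47/2, d(GM,O)=19/2, d(GM,U)=45/2
iteration 3: select GM,O (d=19/2); attach at lengths (11/4, 19/4); label the merged cluster GMO
  updated: d(AZ,GMO)=39/2, d(C,GMO)=21, d(GMO,U)=73/3
iteration 4: select AZ,U (d=25/2); attach at lengths (21/4, 25/4); label the merged cluster AUZ
  updated: d(AUZ,C)=68/3, d(AUZ,GMO)=190/9
iteration 5: select C,GMO (d=21); attach at lengths (21/2, 23/4); label the merged cluster CGMO
  updated: d(AUZ,CGMO)=43/2
iteration 6: select AUZ,CGMO (d=43/2); attach at lengths (9/2, 1/4); label the merged cluster ACGMOUZ
final tree: (((A:1,Z:1):21/4,U:25/4):9/2,(C:21/2,((G:2,M:2):11/4,O:19/4):23/4):1/4)
total length: 46

46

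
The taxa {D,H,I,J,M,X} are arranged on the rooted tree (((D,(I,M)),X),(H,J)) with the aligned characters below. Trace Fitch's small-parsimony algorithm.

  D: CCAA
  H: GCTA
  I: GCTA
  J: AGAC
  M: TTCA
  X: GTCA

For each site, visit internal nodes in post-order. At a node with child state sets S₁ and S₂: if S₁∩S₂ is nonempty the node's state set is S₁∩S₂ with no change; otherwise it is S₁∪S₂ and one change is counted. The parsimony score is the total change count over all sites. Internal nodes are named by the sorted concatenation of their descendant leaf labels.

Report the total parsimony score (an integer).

11

[col 0] IM: children I:{G}, M:{T} ∪→ {G,T}; cost 1
[col 0] DIM: children D:{C}, IM:{G,T} ∪→ {C,G,T}; cost 1
[col 0] DIMX: children DIM:{C,G,T}, X:{G} ∩→ {G}; cost 0
[col 0] HJ: children H:{G}, J:{A} ∪→ {A,G}; cost 1
[col 0] DHIJMX: children DIMX:{G}, HJ:{A,G} ∩→ {G}; cost 0
[col 1] IM: children I:{C}, M:{T} ∪→ {C,T}; cost 1
[col 1] DIM: children D:{C}, IM:{C,T} ∩→ {C}; cost 0
[col 1] DIMX: children DIM:{C}, X:{T} ∪→ {C,T}; cost 1
[col 1] HJ: children H:{C}, J:{G} ∪→ {C,G}; cost 1
[col 1] DHIJMX: children DIMX:{C,T}, HJ:{C,G} ∩→ {C}; cost 0
[col 2] IM: children I:{T}, M:{C} ∪→ {C,T}; cost 1
[col 2] DIM: children D:{A}, IM:{C,T} ∪→ {A,C,T}; cost 1
[col 2] DIMX: children DIM:{A,C,T}, X:{C} ∩→ {C}; cost 0
[col 2] HJ: children H:{T}, J:{A} ∪→ {A,T}; cost 1
[col 2] DHIJMX: children DIMX:{C}, HJ:{A,T} ∪→ {A,C,T}; cost 1
[col 3] IM: children I:{A}, M:{A} ∩→ {A}; cost 0
[col 3] DIM: children D:{A}, IM:{A} ∩→ {A}; cost 0
[col 3] DIMX: children DIM:{A}, X:{A} ∩→ {A}; cost 0
[col 3] HJ: children H:{A}, J:{C} ∪→ {A,C}; cost 1
[col 3] DHIJMX: children DIMX:{A}, HJ:{A,C} ∩→ {A}; cost 0
per-site changes: [3, 3, 4, 1]; total = 11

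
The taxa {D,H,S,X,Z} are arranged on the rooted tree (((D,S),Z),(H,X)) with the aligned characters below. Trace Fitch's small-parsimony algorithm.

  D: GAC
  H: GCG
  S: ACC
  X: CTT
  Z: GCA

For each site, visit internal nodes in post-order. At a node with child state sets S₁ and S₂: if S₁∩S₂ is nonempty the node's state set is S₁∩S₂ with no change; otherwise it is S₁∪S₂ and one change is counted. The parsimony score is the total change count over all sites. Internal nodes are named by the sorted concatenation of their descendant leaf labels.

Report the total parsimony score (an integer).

DS@0: {G} ∪ {A} = {A,G} (union, +1)
DSZ@0: {A,G} ∩ {G} = {G} (intersection, +0)
HX@0: {G} ∪ {C} = {C,G} (union, +1)
DHSXZ@0: {G} ∩ {C,G} = {G} (intersection, +0)
DS@1: {A} ∪ {C} = {A,C} (union, +1)
DSZ@1: {A,C} ∩ {C} = {C} (intersection, +0)
HX@1: {C} ∪ {T} = {C,T} (union, +1)
DHSXZ@1: {C} ∩ {C,T} = {C} (intersection, +0)
DS@2: {C} ∩ {C} = {C} (intersection, +0)
DSZ@2: {C} ∪ {A} = {A,C} (union, +1)
HX@2: {G} ∪ {T} = {G,T} (union, +1)
DHSXZ@2: {A,C} ∪ {G,T} = {A,C,G,T} (union, +1)
per-site changes: [2, 2, 3]; total = 7

7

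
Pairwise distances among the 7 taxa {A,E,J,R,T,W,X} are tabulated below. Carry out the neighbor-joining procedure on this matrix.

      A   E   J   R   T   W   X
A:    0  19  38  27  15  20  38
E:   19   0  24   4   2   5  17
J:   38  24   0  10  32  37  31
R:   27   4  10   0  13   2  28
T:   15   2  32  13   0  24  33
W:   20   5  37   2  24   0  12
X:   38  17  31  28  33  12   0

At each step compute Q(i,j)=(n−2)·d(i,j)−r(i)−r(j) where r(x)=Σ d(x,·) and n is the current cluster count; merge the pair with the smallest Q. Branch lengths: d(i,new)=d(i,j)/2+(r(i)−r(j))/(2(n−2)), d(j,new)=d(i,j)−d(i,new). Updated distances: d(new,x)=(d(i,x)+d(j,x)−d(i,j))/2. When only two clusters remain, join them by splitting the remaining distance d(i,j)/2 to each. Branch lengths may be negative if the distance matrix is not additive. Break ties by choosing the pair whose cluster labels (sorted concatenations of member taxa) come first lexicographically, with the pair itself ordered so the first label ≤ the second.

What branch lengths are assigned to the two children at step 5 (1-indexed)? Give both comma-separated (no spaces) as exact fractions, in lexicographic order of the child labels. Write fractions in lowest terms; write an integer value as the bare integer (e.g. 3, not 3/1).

iteration 1: select J,R (d=10, Q=-206); attach at lengths (69/5, -19/5); label the merged cluster JR
  updated: d(A,JR)=55/2, d(E,JR)=9, d(JR,T)=35/2, d(JR,W)=29/2, d(JR,X)=49/2
iteration 2: select W,X (d=12, Q=-152); attach at lengths (-1/8, 97/8); label the merged cluster WX
  updated: d(A,WX)=23, d(E,WX)=5, d(JR,WX)=27/2, d(T,WX)=45/2
iteration 3: select A,T (d=15, Q=-193/2); attach at lengths (145/12, 35/12); label the merged cluster AT
  updated: d(AT,E)=3, d(AT,JR)=15, d(AT,WX)=61/4
iteration 4: select AT,E (d=3, Q=-177/4); attach at lengths (89/16, -41/16); label the merged cluster AET
  updated: d(AET,JR)=21/2, d(AET,WX)=69/8
iteration 5: select AET,JR (d=21/2, Q=-261/8); attach at lengths (45/16, 123/16); label the merged cluster AEJRT
  updated: d(AEJRT,WX)=93/16
iteration 6: select AEJRT,WX (d=93/16); attach at lengths (93/32, 93/32); label the merged cluster AEJRTWX
final tree: ((((A:145/12,T:35/12):89/16,E:-41/16):45/16,(J:69/5,R:-19/5):123/16):93/32,(W:-1/8,X:97/8):93/32)
total length: 901/16

45/16,123/16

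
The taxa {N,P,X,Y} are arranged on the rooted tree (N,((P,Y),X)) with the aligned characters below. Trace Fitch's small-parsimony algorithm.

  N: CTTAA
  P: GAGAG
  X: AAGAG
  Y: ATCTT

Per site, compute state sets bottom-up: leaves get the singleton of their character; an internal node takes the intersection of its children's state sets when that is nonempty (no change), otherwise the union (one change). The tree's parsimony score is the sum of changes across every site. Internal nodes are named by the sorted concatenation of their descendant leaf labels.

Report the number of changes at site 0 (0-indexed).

PY@0: {G} ∪ {A} = {A,G} (union, +1)
PXY@0: {A,G} ∩ {A} = {A} (intersection, +0)
NPXY@0: {C} ∪ {A} = {A,C} (union, +1)
PY@1: {A} ∪ {T} = {A,T} (union, +1)
PXY@1: {A,T} ∩ {A} = {A} (intersection, +0)
NPXY@1: {T} ∪ {A} = {A,T} (union, +1)
PY@2: {G} ∪ {C} = {C,G} (union, +1)
PXY@2: {C,G} ∩ {G} = {G} (intersection, +0)
NPXY@2: {T} ∪ {G} = {G,T} (union, +1)
PY@3: {A} ∪ {T} = {A,T} (union, +1)
PXY@3: {A,T} ∩ {A} = {A} (intersection, +0)
NPXY@3: {A} ∩ {A} = {A} (intersection, +0)
PY@4: {G} ∪ {T} = {G,T} (union, +1)
PXY@4: {G,T} ∩ {G} = {G} (intersection, +0)
NPXY@4: {A} ∪ {G} = {A,G} (union, +1)
per-site changes: [2, 2, 2, 1, 2]; total = 9

2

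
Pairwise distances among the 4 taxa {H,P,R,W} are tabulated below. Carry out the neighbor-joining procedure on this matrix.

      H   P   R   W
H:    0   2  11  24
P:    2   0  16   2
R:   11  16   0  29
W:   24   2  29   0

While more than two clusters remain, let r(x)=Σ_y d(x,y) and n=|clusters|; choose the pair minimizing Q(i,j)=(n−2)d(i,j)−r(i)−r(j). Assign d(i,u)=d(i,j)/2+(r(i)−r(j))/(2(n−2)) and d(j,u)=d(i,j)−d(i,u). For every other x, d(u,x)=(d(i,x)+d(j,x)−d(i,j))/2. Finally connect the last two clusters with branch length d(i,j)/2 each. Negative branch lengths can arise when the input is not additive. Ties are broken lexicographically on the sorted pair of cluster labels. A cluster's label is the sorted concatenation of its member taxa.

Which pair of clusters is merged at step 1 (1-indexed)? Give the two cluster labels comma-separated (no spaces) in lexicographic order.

1. join H+R (d=11, Q=-71) ⇒ HR; edges |H|=3/4, |R|=41/4
  updated: d(HR,P)=7/2, d(HR,W)=21
2. join HR+P (d=7/2, Q=-53/2) ⇒ HPR; edges |HR|=45/4, |P|=-31/4
  updated: d(HPR,W)=39/4
3. join HPR+W (d=39/4) ⇒ HPRW; edges |HPR|=39/8, |W|=39/8
final tree: (((H:3/4,R:41/4):45/4,P:-31/4):39/8,W:39/8)
total length: 97/4

H,R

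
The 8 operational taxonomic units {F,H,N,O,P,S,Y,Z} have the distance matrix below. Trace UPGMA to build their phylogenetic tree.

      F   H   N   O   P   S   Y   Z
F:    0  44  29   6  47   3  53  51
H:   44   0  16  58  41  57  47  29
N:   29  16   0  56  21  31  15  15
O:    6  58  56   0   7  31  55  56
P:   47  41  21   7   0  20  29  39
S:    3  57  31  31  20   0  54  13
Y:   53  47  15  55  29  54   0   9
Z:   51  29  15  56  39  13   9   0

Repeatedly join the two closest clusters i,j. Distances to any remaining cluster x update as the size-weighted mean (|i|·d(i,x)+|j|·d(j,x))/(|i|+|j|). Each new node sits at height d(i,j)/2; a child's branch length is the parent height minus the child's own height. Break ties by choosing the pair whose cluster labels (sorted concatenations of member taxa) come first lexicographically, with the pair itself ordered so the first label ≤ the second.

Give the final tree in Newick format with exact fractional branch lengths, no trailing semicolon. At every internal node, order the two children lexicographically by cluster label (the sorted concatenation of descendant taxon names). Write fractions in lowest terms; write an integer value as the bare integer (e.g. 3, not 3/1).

(((F:3/2,S:3/2):23/2,(O:7/2,P:7/2):19/2):271/32,(H:46/3,(N:15/2,(Y:9/2,Z:9/2):3):47/6):589/96)

iteration 1: select F,S (d=3); attach at lengths (3/2, 3/2); label the merged cluster FS
  updated: d(FS,H)=101/2, d(FS,N)=30, d(FS,O)=37/2, d(FS,P)=67/2, d(FS,Y)=107/2, d(FS,Z)=32
iteration 2: select O,P (d=7); attach at lengths (7/2, 7/2); label the merged cluster OP
  updated: d(FS,OP)=26, d(H,OP)=99/2, d(N,OP)=77/2, d(OP,Y)=42, d(OP,Z)=95/2
iteration 3: select Y,Z (d=9); attach at lengths (9/2, 9/2); label the merged cluster YZ
  updated: d(FS,YZ)=171/4, d(H,YZ)=38, d(N,YZ)=15, d(OP,YZ)=179/4
iteration 4: select N,YZ (d=15); attach at lengths (15/2, 3); label the merged cluster NYZ
  updated: d(FS,NYZ)=77/2, d(H,NYZ)=92/3, d(NYZ,OP)=128/3
iteration 5: select FS,OP (d=26); attach at lengths (23/2, 19/2); label the merged cluster FOPS
  updated: d(FOPS,H)=50, d(FOPS,NYZ)=487/12
iteration 6: select H,NYZ (d=92/3); attach at lengths (46/3, 47/6); label the merged cluster HNYZ
  updated: d(FOPS,HNYZ)=687/16
iteration 7: select FOPS,HNYZ (d=687/16); attach at lengths (271/32, 589/96); label the merged cluster FHNOPSYZ
final tree: (((F:3/2,S:3/2):23/2,(O:7/2,P:7/2):19/2):271/32,(H:46/3,(N:15/2,(Y:9/2,Z:9/2):3):47/6):589/96)
total length: 4237/48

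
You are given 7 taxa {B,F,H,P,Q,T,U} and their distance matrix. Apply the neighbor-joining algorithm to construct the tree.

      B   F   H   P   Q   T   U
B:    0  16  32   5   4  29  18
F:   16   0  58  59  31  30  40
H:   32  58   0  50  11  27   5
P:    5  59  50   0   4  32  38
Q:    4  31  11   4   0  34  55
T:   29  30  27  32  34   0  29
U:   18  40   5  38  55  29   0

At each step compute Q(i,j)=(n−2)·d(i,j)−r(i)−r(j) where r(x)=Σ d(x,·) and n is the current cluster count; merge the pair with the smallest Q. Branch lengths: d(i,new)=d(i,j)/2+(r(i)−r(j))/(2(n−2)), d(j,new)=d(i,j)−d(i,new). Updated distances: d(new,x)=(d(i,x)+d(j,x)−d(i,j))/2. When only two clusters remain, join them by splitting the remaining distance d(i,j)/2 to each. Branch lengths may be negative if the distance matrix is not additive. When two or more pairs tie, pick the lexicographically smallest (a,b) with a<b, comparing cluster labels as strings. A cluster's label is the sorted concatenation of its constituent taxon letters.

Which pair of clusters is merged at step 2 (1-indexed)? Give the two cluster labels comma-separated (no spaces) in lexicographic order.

1. join H+U (d=5, Q=-343) ⇒ HU; edges |H|=23/10, |U|=27/10
  updated: d(B,HU)=45/2, d(F,HU)=93/2, d(HU,P)=83/2, d(HU,Q)=61/2, d(HU,T)=51/2
2. join P+Q (d=4, Q=-229) ⇒ PQ; edges |P|=27/4, |Q|=-11/4
  updated: d(B,PQ)=5/2, d(F,PQ)=43, d(HU,PQ)=34, d(PQ,T)=31
3. join B+PQ (d=5/2, Q=-173) ⇒ BPQ; edges |B|=-11/2, |PQ|=8
  updated: d(BPQ,F)=113/4, d(BPQ,HU)=27, d(BPQ,T)=115/4
4. join BPQ+F (d=113/4, Q=-529/4) ⇒ BFPQ; edges |BPQ|=143/16, |F|=309/16
  updated: d(BFPQ,HU)=181/8, d(BFPQ,T)=61/4
5. join BFPQ+HU (d=181/8, Q=-507/8) ⇒ BFHPQU; edges |BFPQ|=99/16, |HU|=263/16
  updated: d(BFHPQU,T)=145/16
6. join BFHPQU+T (d=145/16) ⇒ BFHPQTU; edges |BFHPQU|=145/32, |T|=145/32
final tree: ((((B:-11/2,(P:27/4,Q:-11/4):8):143/16,F:309/16):99/16,(H:23/10,U:27/10):263/16):145/32,T:145/32)
total length: 1143/16

P,Q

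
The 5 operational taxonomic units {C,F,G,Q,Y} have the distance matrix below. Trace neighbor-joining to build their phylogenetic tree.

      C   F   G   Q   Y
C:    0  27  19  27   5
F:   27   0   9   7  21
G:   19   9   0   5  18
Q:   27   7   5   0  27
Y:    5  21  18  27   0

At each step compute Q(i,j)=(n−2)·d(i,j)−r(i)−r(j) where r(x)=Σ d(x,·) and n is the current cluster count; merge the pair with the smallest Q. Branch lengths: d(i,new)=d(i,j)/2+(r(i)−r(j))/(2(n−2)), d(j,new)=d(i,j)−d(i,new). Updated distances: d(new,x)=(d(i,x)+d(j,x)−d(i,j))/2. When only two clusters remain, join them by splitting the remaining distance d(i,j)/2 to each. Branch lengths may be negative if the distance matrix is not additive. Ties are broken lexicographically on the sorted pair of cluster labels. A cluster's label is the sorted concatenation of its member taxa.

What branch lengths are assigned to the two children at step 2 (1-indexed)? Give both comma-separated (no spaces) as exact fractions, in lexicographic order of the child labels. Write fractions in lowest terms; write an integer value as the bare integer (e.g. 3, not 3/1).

step 1: merge (C,Y) at d=5, Q=-134; branch lengths C→11/3, Y→4/3; new cluster CY
  updated: d(CY,F)=43/2, d(CY,G)=16, d(CY,Q)=49/2
step 2: merge (CY,G) at d=16, Q=-60; branch lengths CY→16, G→0; new cluster CGY
  updated: d(CGY,F)=29/4, d(CGY,Q)=27/4
step 3: merge (CGY,F) at d=29/4, Q=-21; branch lengths CGY→7/2, F→15/4; new cluster CFGY
  updated: d(CFGY,Q)=13/4
step 4: merge (CFGY,Q) at d=13/4; branch lengths CFGY→13/8, Q→13/8; new cluster CFGQY
final tree: ((((C:11/3,Y:4/3):16,G:0):7/2,F:15/4):13/8,Q:13/8)
total length: 63/2

16,0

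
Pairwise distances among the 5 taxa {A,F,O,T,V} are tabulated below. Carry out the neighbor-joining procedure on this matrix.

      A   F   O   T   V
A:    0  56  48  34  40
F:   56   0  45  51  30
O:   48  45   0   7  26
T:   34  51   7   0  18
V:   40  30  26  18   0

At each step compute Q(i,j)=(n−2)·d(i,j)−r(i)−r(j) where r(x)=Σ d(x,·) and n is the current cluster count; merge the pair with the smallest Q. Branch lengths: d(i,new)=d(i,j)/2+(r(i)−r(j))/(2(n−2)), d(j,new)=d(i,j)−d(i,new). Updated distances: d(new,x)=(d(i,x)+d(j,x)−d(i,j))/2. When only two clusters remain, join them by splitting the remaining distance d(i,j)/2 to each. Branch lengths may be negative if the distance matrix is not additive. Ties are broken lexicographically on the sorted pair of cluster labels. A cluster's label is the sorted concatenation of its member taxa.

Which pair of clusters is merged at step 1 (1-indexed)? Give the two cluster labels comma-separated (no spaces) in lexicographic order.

1. join O+T (d=7, Q=-215) ⇒ OT; edges |O|=37/6, |T|=5/6
  updated: d(A,OT)=75/2, d(F,OT)=89/2, d(OT,V)=37/2
2. join A+OT (d=75/2, Q=-159) ⇒ AOT; edges |A|=27, |OT|=21/2
  updated: d(AOT,F)=63/2, d(AOT,V)=21/2
3. join AOT+F (d=63/2, Q=-72) ⇒ AFOT; edges |AOT|=6, |F|=51/2
  updated: d(AFOT,V)=9/2
4. join AFOT+V (d=9/2) ⇒ AFOTV; edges |AFOT|=9/4, |V|=9/4
final tree: (((A:27,(O:37/6,T:5/6):21/2):6,F:51/2):9/4,V:9/4)
total length: 161/2

O,T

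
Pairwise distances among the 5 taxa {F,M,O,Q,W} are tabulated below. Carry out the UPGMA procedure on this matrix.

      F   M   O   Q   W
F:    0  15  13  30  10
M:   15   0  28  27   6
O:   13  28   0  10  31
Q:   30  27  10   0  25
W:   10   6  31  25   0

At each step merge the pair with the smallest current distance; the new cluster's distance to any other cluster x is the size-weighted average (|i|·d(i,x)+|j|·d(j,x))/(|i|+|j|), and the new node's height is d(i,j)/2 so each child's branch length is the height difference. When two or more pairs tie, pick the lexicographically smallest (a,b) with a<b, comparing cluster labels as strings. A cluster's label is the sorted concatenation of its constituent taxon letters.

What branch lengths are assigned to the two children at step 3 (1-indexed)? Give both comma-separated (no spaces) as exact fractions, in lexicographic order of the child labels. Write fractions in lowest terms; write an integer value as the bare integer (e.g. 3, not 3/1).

25/4,13/4

step 1: merge (M,W) at d=6; branch lengths M→3, W→3; new cluster MW
  updated: d(F,MW)=25/2, d(MW,O)=59/2, d(MW,Q)=26
step 2: merge (O,Q) at d=10; branch lengths O→5, Q→5; new cluster OQ
  updated: d(F,OQ)=43/2, d(MW,OQ)=111/4
step 3: merge (F,MW) at d=25/2; branch lengths F→25/4, MW→13/4; new cluster FMW
  updated: d(FMW,OQ)=77/3
step 4: merge (FMW,OQ) at d=77/3; branch lengths FMW→79/12, OQ→47/6; new cluster FMOQW
final tree: ((F:25/4,(M:3,W:3):13/4):79/12,(O:5,Q:5):47/6)
total length: 479/12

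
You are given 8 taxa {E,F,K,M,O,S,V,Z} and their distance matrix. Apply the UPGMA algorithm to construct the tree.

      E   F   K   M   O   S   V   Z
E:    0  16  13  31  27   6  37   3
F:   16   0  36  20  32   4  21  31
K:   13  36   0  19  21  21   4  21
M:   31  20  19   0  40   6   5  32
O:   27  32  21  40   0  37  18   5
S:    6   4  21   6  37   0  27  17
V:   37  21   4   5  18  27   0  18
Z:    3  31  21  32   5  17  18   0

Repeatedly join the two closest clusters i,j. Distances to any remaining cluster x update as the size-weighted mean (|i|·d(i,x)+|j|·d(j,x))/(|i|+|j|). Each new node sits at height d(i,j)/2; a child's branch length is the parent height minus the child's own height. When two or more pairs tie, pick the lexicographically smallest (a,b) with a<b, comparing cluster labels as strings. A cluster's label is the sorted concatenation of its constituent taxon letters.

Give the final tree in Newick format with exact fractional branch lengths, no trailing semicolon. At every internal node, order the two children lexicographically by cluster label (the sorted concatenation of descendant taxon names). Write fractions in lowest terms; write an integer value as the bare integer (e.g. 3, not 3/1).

step 1: merge (E,Z) at d=3; branch lengths E→3/2, Z→3/2; new cluster EZ
  updated: d(EZ,F)=47/2, d(EZ,K)=17, d(EZ,M)=63/2, d(EZ,O)=16, d(EZ,S)=23/2, d(EZ,V)=55/2
step 2: merge (F,S) at d=4; branch lengths F→2, S→2; new cluster FS
  updated: d(EZ,FS)=35/2, d(FS,K)=57/2, d(FS,M)=13, d(FS,O)=69/2, d(FS,V)=24
step 3: merge (K,V) at d=4; branch lengths K→2, V→2; new cluster KV
  updated: d(EZ,KV)=89/4, d(FS,KV)=105/4, d(KV,M)=12, d(KV,O)=39/2
step 4: merge (KV,M) at d=12; branch lengths KV→4, M→6; new cluster KMV
  updated: d(EZ,KMV)=76/3, d(FS,KMV)=131/6, d(KMV,O)=79/3
step 5: merge (EZ,O) at d=16; branch lengths EZ→13/2, O→8; new cluster EOZ
  updated: d(EOZ,FS)=139/6, d(EOZ,KMV)=77/3
step 6: merge (FS,KMV) at d=131/6; branch lengths FS→107/12, KMV→59/12; new cluster FKMSV
  updated: d(EOZ,FKMSV)=74/3
step 7: merge (EOZ,FKMSV) at d=74/3; branch lengths EOZ→13/3, FKMSV→17/12; new cluster EFKMOSVZ
final tree: (((E:3/2,Z:3/2):13/2,O:8):13/3,((F:2,S:2):107/12,((K:2,V:2):4,M:6):59/12):17/12)
total length: 661/12

(((E:3/2,Z:3/2):13/2,O:8):13/3,((F:2,S:2):107/12,((K:2,V:2):4,M:6):59/12):17/12)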